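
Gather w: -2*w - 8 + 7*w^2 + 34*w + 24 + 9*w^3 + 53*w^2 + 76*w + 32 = 9*w^3 + 60*w^2 + 108*w + 48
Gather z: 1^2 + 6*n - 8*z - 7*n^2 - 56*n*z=-7*n^2 + 6*n + z*(-56*n - 8) + 1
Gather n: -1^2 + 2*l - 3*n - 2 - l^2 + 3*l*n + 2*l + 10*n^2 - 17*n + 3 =-l^2 + 4*l + 10*n^2 + n*(3*l - 20)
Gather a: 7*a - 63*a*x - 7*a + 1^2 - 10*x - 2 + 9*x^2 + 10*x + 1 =-63*a*x + 9*x^2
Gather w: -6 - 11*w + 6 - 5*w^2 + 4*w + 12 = -5*w^2 - 7*w + 12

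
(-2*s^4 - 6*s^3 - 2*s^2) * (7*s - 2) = -14*s^5 - 38*s^4 - 2*s^3 + 4*s^2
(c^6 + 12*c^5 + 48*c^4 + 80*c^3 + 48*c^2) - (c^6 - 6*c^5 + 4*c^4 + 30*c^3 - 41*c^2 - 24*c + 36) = 18*c^5 + 44*c^4 + 50*c^3 + 89*c^2 + 24*c - 36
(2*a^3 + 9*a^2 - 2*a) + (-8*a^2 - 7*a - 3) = 2*a^3 + a^2 - 9*a - 3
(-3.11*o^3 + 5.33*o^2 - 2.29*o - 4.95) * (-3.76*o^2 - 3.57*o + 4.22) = 11.6936*o^5 - 8.9381*o^4 - 23.5419*o^3 + 49.2799*o^2 + 8.0077*o - 20.889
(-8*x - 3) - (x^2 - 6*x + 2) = -x^2 - 2*x - 5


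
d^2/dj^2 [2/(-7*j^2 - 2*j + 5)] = 4*(49*j^2 + 14*j - 4*(7*j + 1)^2 - 35)/(7*j^2 + 2*j - 5)^3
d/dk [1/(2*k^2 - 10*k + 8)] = (5/2 - k)/(k^2 - 5*k + 4)^2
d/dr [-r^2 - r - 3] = -2*r - 1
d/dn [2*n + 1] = 2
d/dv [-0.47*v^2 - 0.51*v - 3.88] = -0.94*v - 0.51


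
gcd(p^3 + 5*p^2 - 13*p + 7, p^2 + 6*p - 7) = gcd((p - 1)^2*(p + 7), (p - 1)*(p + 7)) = p^2 + 6*p - 7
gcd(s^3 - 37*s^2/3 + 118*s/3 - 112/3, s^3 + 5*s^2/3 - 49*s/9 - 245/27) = s - 7/3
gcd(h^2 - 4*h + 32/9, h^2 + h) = 1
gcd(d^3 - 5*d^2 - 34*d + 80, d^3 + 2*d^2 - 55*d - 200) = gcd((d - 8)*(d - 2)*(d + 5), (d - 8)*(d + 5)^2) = d^2 - 3*d - 40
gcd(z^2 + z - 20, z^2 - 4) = 1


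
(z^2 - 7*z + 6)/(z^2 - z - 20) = (-z^2 + 7*z - 6)/(-z^2 + z + 20)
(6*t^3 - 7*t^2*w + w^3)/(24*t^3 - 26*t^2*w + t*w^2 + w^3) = (6*t^2 - t*w - w^2)/(24*t^2 - 2*t*w - w^2)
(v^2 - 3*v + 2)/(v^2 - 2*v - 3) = (-v^2 + 3*v - 2)/(-v^2 + 2*v + 3)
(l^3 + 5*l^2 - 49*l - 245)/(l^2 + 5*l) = l - 49/l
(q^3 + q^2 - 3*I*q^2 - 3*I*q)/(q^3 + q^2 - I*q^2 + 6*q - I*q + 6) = q/(q + 2*I)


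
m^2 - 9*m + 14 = (m - 7)*(m - 2)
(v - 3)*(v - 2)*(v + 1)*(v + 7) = v^4 + 3*v^3 - 27*v^2 + 13*v + 42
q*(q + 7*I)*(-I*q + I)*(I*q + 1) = q^4 - q^3 + 6*I*q^3 + 7*q^2 - 6*I*q^2 - 7*q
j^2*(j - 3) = j^3 - 3*j^2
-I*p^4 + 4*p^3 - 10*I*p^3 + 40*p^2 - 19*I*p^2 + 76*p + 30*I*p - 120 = (p + 5)*(p + 6)*(p + 4*I)*(-I*p + I)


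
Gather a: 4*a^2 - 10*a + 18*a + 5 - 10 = 4*a^2 + 8*a - 5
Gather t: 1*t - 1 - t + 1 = 0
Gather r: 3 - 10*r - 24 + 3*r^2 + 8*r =3*r^2 - 2*r - 21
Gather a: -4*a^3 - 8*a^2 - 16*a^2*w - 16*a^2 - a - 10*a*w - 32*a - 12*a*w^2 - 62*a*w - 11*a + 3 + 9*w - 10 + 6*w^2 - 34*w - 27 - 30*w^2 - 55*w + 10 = -4*a^3 + a^2*(-16*w - 24) + a*(-12*w^2 - 72*w - 44) - 24*w^2 - 80*w - 24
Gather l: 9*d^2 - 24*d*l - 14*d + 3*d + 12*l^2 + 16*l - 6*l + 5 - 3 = 9*d^2 - 11*d + 12*l^2 + l*(10 - 24*d) + 2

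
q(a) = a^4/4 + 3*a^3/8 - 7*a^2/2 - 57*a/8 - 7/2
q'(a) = a^3 + 9*a^2/8 - 7*a - 57/8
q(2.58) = -27.66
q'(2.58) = -0.52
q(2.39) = -27.24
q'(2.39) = -3.78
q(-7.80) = 586.55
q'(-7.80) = -358.63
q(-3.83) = 5.17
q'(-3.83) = -19.99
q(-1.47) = -0.61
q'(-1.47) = 2.42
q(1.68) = -21.58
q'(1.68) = -10.97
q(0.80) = -11.15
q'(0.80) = -11.49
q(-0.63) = -0.45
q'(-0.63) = -2.52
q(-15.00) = 10706.50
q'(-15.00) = -3024.00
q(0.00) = -3.50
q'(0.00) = -7.12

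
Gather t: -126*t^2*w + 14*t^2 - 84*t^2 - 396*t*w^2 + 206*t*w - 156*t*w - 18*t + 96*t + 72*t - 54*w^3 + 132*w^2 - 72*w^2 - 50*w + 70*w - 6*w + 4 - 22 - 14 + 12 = t^2*(-126*w - 70) + t*(-396*w^2 + 50*w + 150) - 54*w^3 + 60*w^2 + 14*w - 20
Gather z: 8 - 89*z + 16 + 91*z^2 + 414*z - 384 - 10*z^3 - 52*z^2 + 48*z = -10*z^3 + 39*z^2 + 373*z - 360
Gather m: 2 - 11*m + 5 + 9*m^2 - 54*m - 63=9*m^2 - 65*m - 56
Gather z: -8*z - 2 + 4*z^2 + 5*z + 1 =4*z^2 - 3*z - 1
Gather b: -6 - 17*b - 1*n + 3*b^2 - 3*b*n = 3*b^2 + b*(-3*n - 17) - n - 6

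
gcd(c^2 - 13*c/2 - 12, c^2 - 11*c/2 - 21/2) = c + 3/2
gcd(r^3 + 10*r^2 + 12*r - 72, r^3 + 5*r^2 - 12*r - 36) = r + 6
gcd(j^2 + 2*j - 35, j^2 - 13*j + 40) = j - 5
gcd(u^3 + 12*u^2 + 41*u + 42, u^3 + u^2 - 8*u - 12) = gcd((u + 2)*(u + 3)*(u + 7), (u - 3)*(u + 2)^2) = u + 2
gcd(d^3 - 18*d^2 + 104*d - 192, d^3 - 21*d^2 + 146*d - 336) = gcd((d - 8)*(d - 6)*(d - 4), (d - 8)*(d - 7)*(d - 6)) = d^2 - 14*d + 48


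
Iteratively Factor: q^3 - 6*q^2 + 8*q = (q)*(q^2 - 6*q + 8) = q*(q - 2)*(q - 4)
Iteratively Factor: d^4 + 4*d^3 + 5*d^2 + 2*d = (d)*(d^3 + 4*d^2 + 5*d + 2) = d*(d + 2)*(d^2 + 2*d + 1) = d*(d + 1)*(d + 2)*(d + 1)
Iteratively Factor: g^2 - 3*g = (g)*(g - 3)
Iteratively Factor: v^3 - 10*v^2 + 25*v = (v - 5)*(v^2 - 5*v) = (v - 5)^2*(v)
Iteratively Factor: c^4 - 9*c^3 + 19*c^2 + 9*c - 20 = (c + 1)*(c^3 - 10*c^2 + 29*c - 20) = (c - 4)*(c + 1)*(c^2 - 6*c + 5) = (c - 4)*(c - 1)*(c + 1)*(c - 5)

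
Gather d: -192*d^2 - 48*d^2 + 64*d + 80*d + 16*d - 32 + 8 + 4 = -240*d^2 + 160*d - 20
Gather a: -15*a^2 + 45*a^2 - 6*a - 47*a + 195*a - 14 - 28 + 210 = 30*a^2 + 142*a + 168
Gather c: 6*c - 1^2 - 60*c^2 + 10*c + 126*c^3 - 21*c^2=126*c^3 - 81*c^2 + 16*c - 1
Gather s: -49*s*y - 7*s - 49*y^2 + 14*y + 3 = s*(-49*y - 7) - 49*y^2 + 14*y + 3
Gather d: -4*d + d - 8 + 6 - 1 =-3*d - 3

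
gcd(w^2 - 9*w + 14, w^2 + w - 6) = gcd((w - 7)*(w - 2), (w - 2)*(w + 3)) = w - 2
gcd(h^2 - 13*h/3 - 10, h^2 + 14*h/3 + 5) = h + 5/3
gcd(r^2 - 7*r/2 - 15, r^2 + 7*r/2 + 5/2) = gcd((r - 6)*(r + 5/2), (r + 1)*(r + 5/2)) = r + 5/2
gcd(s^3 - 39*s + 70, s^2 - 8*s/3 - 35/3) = s - 5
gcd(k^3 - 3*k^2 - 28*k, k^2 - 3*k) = k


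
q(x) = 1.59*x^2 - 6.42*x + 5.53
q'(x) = 3.18*x - 6.42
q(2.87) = 0.20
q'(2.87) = 2.71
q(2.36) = -0.77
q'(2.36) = 1.08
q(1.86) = -0.91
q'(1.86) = -0.51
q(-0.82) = 11.86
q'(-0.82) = -9.03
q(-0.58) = 9.79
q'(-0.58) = -8.26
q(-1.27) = 16.25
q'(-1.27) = -10.46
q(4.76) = 11.00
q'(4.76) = 8.72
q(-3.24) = 43.02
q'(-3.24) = -16.72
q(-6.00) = 101.29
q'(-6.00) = -25.50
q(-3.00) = 39.10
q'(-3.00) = -15.96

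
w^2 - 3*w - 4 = (w - 4)*(w + 1)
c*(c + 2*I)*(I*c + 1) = I*c^3 - c^2 + 2*I*c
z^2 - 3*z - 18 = (z - 6)*(z + 3)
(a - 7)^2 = a^2 - 14*a + 49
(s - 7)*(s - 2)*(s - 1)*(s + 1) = s^4 - 9*s^3 + 13*s^2 + 9*s - 14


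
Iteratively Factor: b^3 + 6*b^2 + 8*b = (b + 4)*(b^2 + 2*b) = (b + 2)*(b + 4)*(b)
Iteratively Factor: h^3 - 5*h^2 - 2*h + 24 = (h - 4)*(h^2 - h - 6) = (h - 4)*(h + 2)*(h - 3)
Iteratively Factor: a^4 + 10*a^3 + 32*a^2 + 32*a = (a + 4)*(a^3 + 6*a^2 + 8*a) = (a + 4)^2*(a^2 + 2*a) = (a + 2)*(a + 4)^2*(a)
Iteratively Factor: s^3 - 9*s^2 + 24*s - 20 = (s - 2)*(s^2 - 7*s + 10) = (s - 2)^2*(s - 5)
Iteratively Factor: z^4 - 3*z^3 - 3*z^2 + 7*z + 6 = (z + 1)*(z^3 - 4*z^2 + z + 6) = (z - 2)*(z + 1)*(z^2 - 2*z - 3) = (z - 2)*(z + 1)^2*(z - 3)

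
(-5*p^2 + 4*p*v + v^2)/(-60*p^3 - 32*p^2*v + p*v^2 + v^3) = (p - v)/(12*p^2 + 4*p*v - v^2)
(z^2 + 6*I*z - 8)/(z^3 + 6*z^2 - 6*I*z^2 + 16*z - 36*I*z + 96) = (z + 4*I)/(z^2 + z*(6 - 8*I) - 48*I)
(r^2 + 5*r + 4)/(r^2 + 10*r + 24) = (r + 1)/(r + 6)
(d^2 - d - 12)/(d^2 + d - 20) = (d + 3)/(d + 5)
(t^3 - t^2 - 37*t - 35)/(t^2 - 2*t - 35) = t + 1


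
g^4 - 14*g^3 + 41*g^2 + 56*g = g*(g - 8)*(g - 7)*(g + 1)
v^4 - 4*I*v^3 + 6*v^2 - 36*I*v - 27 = (v - 3*I)^2*(v - I)*(v + 3*I)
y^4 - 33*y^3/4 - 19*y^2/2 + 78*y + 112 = (y - 8)*(y - 4)*(y + 7/4)*(y + 2)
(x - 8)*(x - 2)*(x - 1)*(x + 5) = x^4 - 6*x^3 - 29*x^2 + 114*x - 80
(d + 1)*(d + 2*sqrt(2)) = d^2 + d + 2*sqrt(2)*d + 2*sqrt(2)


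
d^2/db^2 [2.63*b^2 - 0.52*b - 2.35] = 5.26000000000000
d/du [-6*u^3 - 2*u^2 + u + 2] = -18*u^2 - 4*u + 1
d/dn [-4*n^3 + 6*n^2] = 12*n*(1 - n)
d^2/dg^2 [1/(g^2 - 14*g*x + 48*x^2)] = 2*(-g^2 + 14*g*x - 48*x^2 + 4*(g - 7*x)^2)/(g^2 - 14*g*x + 48*x^2)^3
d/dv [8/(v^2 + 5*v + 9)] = 8*(-2*v - 5)/(v^2 + 5*v + 9)^2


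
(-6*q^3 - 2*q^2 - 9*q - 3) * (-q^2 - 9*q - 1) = 6*q^5 + 56*q^4 + 33*q^3 + 86*q^2 + 36*q + 3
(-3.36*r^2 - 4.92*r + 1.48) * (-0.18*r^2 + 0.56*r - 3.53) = 0.6048*r^4 - 0.996*r^3 + 8.8392*r^2 + 18.1964*r - 5.2244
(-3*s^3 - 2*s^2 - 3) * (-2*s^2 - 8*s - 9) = 6*s^5 + 28*s^4 + 43*s^3 + 24*s^2 + 24*s + 27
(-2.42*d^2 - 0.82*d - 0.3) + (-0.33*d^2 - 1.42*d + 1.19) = -2.75*d^2 - 2.24*d + 0.89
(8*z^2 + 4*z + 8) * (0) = 0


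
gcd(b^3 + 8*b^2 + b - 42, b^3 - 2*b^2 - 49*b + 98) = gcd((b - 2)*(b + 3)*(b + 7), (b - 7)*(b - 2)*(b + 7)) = b^2 + 5*b - 14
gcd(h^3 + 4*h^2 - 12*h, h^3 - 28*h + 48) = h^2 + 4*h - 12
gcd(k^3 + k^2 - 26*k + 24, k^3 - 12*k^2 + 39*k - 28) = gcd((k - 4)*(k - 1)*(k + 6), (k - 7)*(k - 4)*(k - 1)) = k^2 - 5*k + 4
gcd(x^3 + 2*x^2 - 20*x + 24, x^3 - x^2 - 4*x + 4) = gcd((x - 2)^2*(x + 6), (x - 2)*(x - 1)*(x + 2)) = x - 2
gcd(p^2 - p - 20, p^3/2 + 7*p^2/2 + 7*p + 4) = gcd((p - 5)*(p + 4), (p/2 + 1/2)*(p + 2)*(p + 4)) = p + 4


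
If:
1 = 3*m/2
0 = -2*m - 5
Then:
No Solution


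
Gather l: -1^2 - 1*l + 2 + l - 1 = 0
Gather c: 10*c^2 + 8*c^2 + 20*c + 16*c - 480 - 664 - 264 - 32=18*c^2 + 36*c - 1440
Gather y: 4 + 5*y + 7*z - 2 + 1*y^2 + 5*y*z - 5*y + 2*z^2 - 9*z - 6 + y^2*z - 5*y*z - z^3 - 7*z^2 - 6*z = y^2*(z + 1) - z^3 - 5*z^2 - 8*z - 4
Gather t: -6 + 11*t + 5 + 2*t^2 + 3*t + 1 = 2*t^2 + 14*t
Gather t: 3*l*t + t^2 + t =t^2 + t*(3*l + 1)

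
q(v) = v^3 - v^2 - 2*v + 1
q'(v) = 3*v^2 - 2*v - 2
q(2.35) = 3.76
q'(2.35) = 9.87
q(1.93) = 0.60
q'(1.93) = 5.31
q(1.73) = -0.28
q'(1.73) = 3.52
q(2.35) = 3.76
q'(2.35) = 9.87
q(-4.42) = -96.05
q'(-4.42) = 65.45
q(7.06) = 288.93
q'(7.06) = 133.41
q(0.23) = 0.50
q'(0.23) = -2.30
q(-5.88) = -225.11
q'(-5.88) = 113.48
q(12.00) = 1561.00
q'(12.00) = 406.00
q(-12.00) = -1847.00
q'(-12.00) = 454.00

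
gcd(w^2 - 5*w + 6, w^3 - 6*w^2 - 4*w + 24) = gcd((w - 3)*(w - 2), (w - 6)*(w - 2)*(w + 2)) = w - 2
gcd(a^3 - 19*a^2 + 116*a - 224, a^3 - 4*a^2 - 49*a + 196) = a^2 - 11*a + 28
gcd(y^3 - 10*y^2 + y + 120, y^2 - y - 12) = y + 3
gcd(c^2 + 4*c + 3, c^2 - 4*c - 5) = c + 1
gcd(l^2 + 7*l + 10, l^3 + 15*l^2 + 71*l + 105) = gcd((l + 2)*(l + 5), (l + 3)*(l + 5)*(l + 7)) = l + 5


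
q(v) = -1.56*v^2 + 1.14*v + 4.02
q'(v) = 1.14 - 3.12*v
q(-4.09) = -26.74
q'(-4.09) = 13.90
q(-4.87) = -38.53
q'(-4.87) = 16.33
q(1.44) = 2.43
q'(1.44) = -3.35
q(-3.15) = -15.05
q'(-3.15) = 10.97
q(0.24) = 4.20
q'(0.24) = 0.39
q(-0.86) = 1.89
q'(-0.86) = 3.82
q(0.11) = 4.13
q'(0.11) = 0.80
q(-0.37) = 3.38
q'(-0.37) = 2.29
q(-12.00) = -234.30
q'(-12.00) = 38.58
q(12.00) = -206.94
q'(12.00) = -36.30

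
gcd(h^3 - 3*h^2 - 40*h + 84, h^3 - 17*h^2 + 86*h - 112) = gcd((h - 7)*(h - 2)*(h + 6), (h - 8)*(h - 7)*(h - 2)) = h^2 - 9*h + 14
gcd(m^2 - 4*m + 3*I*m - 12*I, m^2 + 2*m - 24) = m - 4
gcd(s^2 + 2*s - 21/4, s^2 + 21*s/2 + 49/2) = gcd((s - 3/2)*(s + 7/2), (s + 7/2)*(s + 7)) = s + 7/2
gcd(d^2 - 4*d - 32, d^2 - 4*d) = 1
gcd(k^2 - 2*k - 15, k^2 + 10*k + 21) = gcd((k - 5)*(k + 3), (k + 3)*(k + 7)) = k + 3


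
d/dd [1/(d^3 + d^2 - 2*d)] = (-3*d^2 - 2*d + 2)/(d^2*(d^2 + d - 2)^2)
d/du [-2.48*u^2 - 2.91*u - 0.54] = -4.96*u - 2.91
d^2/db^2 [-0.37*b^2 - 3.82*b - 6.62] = -0.740000000000000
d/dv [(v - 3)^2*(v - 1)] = (v - 3)*(3*v - 5)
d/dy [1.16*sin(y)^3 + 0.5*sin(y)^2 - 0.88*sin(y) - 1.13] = (3.48*sin(y)^2 + 1.0*sin(y) - 0.88)*cos(y)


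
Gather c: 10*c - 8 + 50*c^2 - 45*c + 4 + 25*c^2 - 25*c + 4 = 75*c^2 - 60*c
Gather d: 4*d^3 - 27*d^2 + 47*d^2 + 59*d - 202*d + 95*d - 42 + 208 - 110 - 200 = 4*d^3 + 20*d^2 - 48*d - 144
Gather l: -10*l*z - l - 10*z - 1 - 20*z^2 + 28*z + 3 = l*(-10*z - 1) - 20*z^2 + 18*z + 2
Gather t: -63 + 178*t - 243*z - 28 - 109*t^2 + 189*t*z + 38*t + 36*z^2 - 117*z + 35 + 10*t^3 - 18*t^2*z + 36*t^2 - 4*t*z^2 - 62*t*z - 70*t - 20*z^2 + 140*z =10*t^3 + t^2*(-18*z - 73) + t*(-4*z^2 + 127*z + 146) + 16*z^2 - 220*z - 56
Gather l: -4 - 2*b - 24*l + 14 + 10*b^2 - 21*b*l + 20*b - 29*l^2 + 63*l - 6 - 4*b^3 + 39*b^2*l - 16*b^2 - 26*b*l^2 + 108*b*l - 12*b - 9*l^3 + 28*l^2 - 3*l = -4*b^3 - 6*b^2 + 6*b - 9*l^3 + l^2*(-26*b - 1) + l*(39*b^2 + 87*b + 36) + 4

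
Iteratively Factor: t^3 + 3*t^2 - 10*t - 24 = (t + 2)*(t^2 + t - 12) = (t - 3)*(t + 2)*(t + 4)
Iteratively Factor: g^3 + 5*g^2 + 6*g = (g + 2)*(g^2 + 3*g) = (g + 2)*(g + 3)*(g)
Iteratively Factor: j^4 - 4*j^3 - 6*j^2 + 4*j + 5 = (j + 1)*(j^3 - 5*j^2 - j + 5) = (j + 1)^2*(j^2 - 6*j + 5) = (j - 5)*(j + 1)^2*(j - 1)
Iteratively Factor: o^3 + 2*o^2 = (o + 2)*(o^2) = o*(o + 2)*(o)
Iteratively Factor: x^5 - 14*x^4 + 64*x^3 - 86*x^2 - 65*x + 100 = (x + 1)*(x^4 - 15*x^3 + 79*x^2 - 165*x + 100) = (x - 5)*(x + 1)*(x^3 - 10*x^2 + 29*x - 20) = (x - 5)*(x - 1)*(x + 1)*(x^2 - 9*x + 20) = (x - 5)*(x - 4)*(x - 1)*(x + 1)*(x - 5)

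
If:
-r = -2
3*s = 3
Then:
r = 2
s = 1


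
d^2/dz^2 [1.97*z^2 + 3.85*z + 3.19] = 3.94000000000000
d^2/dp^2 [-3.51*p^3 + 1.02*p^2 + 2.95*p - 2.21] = 2.04 - 21.06*p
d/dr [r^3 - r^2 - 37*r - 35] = 3*r^2 - 2*r - 37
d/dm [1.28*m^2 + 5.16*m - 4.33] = 2.56*m + 5.16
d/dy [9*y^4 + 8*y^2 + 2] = 36*y^3 + 16*y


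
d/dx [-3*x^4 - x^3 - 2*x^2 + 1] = x*(-12*x^2 - 3*x - 4)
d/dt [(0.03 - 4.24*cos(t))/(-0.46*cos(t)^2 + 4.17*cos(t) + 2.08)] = (1.9504*cos(t)^2 - 0.0275999999999996*cos(t) + 8.9443)*sin(t)/(0.2116*cos(t)^4 - 3.8364*cos(t)^3 + 15.4753*cos(t)^2 + 17.3472*cos(t) + 4.3264)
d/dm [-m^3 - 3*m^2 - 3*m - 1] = -3*m^2 - 6*m - 3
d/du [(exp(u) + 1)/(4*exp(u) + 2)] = -exp(u)/(2*(2*exp(u) + 1)^2)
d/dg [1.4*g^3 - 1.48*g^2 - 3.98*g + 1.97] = 4.2*g^2 - 2.96*g - 3.98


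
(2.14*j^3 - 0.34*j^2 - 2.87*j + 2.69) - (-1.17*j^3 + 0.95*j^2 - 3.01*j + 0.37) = 3.31*j^3 - 1.29*j^2 + 0.14*j + 2.32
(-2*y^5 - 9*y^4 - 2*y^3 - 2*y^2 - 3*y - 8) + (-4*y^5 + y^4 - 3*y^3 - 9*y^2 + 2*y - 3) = -6*y^5 - 8*y^4 - 5*y^3 - 11*y^2 - y - 11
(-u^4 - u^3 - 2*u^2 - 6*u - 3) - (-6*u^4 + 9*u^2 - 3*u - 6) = 5*u^4 - u^3 - 11*u^2 - 3*u + 3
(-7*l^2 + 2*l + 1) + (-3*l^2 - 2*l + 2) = 3 - 10*l^2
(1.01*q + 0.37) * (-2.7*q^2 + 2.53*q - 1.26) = -2.727*q^3 + 1.5563*q^2 - 0.3365*q - 0.4662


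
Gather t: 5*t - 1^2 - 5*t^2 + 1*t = -5*t^2 + 6*t - 1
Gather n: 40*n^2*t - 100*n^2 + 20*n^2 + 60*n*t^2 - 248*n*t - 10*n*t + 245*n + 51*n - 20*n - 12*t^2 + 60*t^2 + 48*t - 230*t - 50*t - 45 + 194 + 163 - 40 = n^2*(40*t - 80) + n*(60*t^2 - 258*t + 276) + 48*t^2 - 232*t + 272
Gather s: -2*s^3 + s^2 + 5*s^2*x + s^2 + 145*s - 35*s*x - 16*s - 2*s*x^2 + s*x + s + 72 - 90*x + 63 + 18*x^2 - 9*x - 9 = -2*s^3 + s^2*(5*x + 2) + s*(-2*x^2 - 34*x + 130) + 18*x^2 - 99*x + 126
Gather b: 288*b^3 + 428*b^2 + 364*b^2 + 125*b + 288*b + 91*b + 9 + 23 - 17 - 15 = 288*b^3 + 792*b^2 + 504*b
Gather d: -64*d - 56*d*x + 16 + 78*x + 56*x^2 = d*(-56*x - 64) + 56*x^2 + 78*x + 16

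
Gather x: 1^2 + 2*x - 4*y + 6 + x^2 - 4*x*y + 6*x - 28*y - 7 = x^2 + x*(8 - 4*y) - 32*y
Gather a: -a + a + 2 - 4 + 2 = 0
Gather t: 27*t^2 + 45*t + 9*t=27*t^2 + 54*t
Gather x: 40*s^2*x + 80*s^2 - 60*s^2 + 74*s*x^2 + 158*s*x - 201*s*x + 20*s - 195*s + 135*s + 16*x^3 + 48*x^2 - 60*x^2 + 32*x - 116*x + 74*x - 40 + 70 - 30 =20*s^2 - 40*s + 16*x^3 + x^2*(74*s - 12) + x*(40*s^2 - 43*s - 10)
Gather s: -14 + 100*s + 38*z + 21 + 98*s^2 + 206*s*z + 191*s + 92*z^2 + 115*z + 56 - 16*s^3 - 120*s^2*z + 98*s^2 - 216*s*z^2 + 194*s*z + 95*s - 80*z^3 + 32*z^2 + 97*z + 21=-16*s^3 + s^2*(196 - 120*z) + s*(-216*z^2 + 400*z + 386) - 80*z^3 + 124*z^2 + 250*z + 84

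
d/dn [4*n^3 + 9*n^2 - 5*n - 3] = 12*n^2 + 18*n - 5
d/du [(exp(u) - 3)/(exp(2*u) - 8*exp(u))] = (-exp(2*u) + 6*exp(u) - 24)*exp(-u)/(exp(2*u) - 16*exp(u) + 64)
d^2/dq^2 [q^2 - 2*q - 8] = 2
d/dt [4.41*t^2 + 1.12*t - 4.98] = 8.82*t + 1.12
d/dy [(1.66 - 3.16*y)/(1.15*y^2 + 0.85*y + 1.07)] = (3.634*y^2 - 3.818*y - 4.7922)/(1.3225*y^4 + 1.955*y^3 + 3.1835*y^2 + 1.819*y + 1.1449)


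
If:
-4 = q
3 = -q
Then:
No Solution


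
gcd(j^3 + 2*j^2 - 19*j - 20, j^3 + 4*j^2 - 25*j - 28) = j^2 - 3*j - 4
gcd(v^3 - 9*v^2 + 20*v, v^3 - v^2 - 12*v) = v^2 - 4*v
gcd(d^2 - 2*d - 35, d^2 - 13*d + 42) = d - 7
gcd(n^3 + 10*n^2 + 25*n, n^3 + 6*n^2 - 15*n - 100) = n^2 + 10*n + 25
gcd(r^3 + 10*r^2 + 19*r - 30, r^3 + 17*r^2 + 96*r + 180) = r^2 + 11*r + 30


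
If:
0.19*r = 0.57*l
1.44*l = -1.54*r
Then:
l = 0.00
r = 0.00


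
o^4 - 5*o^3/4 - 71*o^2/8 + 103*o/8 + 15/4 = (o - 5/2)*(o - 2)*(o + 1/4)*(o + 3)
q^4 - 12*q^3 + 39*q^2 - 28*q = q*(q - 7)*(q - 4)*(q - 1)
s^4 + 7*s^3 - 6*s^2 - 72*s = s*(s - 3)*(s + 4)*(s + 6)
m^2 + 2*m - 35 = (m - 5)*(m + 7)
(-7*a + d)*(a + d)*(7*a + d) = -49*a^3 - 49*a^2*d + a*d^2 + d^3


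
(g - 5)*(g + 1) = g^2 - 4*g - 5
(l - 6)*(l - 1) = l^2 - 7*l + 6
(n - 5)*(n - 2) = n^2 - 7*n + 10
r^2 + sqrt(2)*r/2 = r*(r + sqrt(2)/2)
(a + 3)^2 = a^2 + 6*a + 9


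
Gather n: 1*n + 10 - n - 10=0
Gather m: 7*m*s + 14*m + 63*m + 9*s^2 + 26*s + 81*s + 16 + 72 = m*(7*s + 77) + 9*s^2 + 107*s + 88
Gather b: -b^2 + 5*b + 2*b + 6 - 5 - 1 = -b^2 + 7*b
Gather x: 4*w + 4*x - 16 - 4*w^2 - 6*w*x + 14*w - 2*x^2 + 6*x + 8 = -4*w^2 + 18*w - 2*x^2 + x*(10 - 6*w) - 8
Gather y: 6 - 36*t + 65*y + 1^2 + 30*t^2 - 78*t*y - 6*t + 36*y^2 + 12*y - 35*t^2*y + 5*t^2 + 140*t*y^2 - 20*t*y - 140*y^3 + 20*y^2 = 35*t^2 - 42*t - 140*y^3 + y^2*(140*t + 56) + y*(-35*t^2 - 98*t + 77) + 7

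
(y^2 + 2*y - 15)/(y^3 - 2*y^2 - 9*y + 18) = (y + 5)/(y^2 + y - 6)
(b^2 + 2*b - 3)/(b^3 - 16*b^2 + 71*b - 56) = (b + 3)/(b^2 - 15*b + 56)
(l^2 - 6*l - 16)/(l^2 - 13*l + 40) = (l + 2)/(l - 5)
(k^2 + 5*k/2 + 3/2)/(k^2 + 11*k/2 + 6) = (k + 1)/(k + 4)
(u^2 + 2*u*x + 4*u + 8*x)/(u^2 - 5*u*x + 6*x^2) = (u^2 + 2*u*x + 4*u + 8*x)/(u^2 - 5*u*x + 6*x^2)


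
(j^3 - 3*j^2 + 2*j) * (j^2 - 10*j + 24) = j^5 - 13*j^4 + 56*j^3 - 92*j^2 + 48*j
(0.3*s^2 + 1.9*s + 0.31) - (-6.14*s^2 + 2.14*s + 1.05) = 6.44*s^2 - 0.24*s - 0.74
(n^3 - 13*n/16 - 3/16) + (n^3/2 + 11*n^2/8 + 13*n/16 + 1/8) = 3*n^3/2 + 11*n^2/8 - 1/16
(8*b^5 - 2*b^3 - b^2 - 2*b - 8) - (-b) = 8*b^5 - 2*b^3 - b^2 - b - 8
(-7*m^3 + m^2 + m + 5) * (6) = -42*m^3 + 6*m^2 + 6*m + 30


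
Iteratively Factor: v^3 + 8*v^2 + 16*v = (v)*(v^2 + 8*v + 16) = v*(v + 4)*(v + 4)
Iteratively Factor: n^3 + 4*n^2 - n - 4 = (n + 4)*(n^2 - 1) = (n + 1)*(n + 4)*(n - 1)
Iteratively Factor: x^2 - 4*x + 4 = (x - 2)*(x - 2)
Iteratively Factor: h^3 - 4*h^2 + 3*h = (h - 1)*(h^2 - 3*h) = h*(h - 1)*(h - 3)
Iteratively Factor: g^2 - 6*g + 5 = (g - 5)*(g - 1)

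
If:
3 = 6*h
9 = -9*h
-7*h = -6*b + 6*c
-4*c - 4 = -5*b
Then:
No Solution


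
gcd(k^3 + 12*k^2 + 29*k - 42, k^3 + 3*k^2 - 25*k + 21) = k^2 + 6*k - 7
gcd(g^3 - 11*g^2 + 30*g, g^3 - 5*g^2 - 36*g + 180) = g^2 - 11*g + 30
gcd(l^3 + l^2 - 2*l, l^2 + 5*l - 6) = l - 1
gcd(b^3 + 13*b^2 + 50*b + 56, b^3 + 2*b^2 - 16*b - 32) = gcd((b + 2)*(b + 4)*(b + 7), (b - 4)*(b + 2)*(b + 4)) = b^2 + 6*b + 8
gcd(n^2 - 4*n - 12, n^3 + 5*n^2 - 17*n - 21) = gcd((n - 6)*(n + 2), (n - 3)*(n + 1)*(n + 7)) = 1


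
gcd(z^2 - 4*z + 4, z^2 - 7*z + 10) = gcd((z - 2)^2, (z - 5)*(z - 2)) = z - 2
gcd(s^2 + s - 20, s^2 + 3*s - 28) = s - 4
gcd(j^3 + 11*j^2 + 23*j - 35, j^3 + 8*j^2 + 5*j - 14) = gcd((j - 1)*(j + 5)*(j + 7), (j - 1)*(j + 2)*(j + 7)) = j^2 + 6*j - 7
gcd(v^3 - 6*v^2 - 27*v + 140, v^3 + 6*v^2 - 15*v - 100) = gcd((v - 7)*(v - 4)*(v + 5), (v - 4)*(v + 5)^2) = v^2 + v - 20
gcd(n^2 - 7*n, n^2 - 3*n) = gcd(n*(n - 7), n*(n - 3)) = n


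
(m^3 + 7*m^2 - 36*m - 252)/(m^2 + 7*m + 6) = (m^2 + m - 42)/(m + 1)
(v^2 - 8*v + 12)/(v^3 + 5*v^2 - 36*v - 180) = (v - 2)/(v^2 + 11*v + 30)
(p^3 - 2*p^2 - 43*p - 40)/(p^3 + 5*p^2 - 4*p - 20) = (p^2 - 7*p - 8)/(p^2 - 4)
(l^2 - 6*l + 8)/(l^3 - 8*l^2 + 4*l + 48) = (l - 2)/(l^2 - 4*l - 12)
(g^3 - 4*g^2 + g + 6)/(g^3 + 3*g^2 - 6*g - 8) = (g - 3)/(g + 4)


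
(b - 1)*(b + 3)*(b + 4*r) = b^3 + 4*b^2*r + 2*b^2 + 8*b*r - 3*b - 12*r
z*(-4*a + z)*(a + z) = -4*a^2*z - 3*a*z^2 + z^3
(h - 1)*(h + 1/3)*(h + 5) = h^3 + 13*h^2/3 - 11*h/3 - 5/3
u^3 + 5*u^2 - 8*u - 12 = (u - 2)*(u + 1)*(u + 6)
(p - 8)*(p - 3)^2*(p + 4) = p^4 - 10*p^3 + p^2 + 156*p - 288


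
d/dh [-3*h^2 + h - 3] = 1 - 6*h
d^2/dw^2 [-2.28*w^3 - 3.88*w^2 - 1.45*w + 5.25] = -13.68*w - 7.76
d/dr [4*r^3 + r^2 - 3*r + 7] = 12*r^2 + 2*r - 3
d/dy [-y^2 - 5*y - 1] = -2*y - 5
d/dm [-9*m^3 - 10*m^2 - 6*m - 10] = -27*m^2 - 20*m - 6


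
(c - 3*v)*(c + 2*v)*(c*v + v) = c^3*v - c^2*v^2 + c^2*v - 6*c*v^3 - c*v^2 - 6*v^3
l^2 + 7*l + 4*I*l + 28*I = (l + 7)*(l + 4*I)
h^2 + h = h*(h + 1)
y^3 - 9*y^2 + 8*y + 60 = (y - 6)*(y - 5)*(y + 2)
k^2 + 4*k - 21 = (k - 3)*(k + 7)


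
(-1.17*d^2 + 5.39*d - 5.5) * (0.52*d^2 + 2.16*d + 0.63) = -0.6084*d^4 + 0.2756*d^3 + 8.0453*d^2 - 8.4843*d - 3.465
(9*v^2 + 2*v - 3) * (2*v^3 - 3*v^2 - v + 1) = 18*v^5 - 23*v^4 - 21*v^3 + 16*v^2 + 5*v - 3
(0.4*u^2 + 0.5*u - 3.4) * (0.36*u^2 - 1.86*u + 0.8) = 0.144*u^4 - 0.564*u^3 - 1.834*u^2 + 6.724*u - 2.72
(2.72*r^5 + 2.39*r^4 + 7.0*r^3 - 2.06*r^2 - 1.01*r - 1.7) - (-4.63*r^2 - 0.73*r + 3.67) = 2.72*r^5 + 2.39*r^4 + 7.0*r^3 + 2.57*r^2 - 0.28*r - 5.37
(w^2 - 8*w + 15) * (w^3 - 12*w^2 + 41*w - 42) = w^5 - 20*w^4 + 152*w^3 - 550*w^2 + 951*w - 630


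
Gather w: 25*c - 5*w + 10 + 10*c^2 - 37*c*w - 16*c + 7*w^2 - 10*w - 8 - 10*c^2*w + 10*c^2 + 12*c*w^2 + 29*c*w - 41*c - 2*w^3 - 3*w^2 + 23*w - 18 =20*c^2 - 32*c - 2*w^3 + w^2*(12*c + 4) + w*(-10*c^2 - 8*c + 8) - 16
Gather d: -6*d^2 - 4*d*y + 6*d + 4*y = -6*d^2 + d*(6 - 4*y) + 4*y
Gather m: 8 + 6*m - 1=6*m + 7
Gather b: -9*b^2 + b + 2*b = -9*b^2 + 3*b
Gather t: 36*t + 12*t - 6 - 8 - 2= 48*t - 16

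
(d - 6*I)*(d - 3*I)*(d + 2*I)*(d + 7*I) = d^4 + 49*d^2 - 36*I*d + 252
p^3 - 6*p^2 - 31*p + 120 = (p - 8)*(p - 3)*(p + 5)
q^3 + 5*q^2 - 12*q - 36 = (q - 3)*(q + 2)*(q + 6)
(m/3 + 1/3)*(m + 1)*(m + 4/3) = m^3/3 + 10*m^2/9 + 11*m/9 + 4/9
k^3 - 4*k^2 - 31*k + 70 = (k - 7)*(k - 2)*(k + 5)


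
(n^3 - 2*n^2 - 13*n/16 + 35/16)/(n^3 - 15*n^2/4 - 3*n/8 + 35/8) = (4*n - 7)/(2*(2*n - 7))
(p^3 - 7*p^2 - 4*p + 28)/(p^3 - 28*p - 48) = (p^2 - 9*p + 14)/(p^2 - 2*p - 24)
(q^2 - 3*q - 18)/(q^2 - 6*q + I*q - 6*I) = (q + 3)/(q + I)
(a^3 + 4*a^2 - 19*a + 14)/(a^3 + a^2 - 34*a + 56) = (a - 1)/(a - 4)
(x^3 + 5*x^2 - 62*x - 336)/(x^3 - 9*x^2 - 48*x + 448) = (x + 6)/(x - 8)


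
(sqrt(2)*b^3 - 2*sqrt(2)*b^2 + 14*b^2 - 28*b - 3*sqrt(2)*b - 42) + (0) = sqrt(2)*b^3 - 2*sqrt(2)*b^2 + 14*b^2 - 28*b - 3*sqrt(2)*b - 42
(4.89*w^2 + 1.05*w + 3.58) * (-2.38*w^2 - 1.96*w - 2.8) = -11.6382*w^4 - 12.0834*w^3 - 24.2704*w^2 - 9.9568*w - 10.024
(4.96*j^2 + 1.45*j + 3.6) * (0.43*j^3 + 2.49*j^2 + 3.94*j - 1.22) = 2.1328*j^5 + 12.9739*j^4 + 24.7009*j^3 + 8.6258*j^2 + 12.415*j - 4.392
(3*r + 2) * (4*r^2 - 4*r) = 12*r^3 - 4*r^2 - 8*r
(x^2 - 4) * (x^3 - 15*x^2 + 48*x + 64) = x^5 - 15*x^4 + 44*x^3 + 124*x^2 - 192*x - 256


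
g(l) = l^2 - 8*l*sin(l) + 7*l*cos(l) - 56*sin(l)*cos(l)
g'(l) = -7*l*sin(l) - 8*l*cos(l) + 2*l + 56*sin(l)^2 - 8*sin(l) - 56*cos(l)^2 + 7*cos(l)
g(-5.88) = -5.04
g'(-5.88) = 12.20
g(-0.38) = 15.84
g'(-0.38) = -30.05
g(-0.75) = 20.56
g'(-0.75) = 5.93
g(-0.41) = 16.70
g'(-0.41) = -27.55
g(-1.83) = -21.39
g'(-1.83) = 34.79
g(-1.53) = -8.04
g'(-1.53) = 50.83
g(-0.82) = 19.89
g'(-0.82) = 13.14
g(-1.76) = -18.76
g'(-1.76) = 40.31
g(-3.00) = 18.58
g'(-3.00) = -92.29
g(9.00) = 14.95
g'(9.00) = 10.99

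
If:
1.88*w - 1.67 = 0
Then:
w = 0.89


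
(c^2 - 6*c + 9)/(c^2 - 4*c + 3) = (c - 3)/(c - 1)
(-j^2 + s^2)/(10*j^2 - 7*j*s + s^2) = (-j^2 + s^2)/(10*j^2 - 7*j*s + s^2)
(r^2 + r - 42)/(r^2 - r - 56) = (r - 6)/(r - 8)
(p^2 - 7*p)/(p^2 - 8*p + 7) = p/(p - 1)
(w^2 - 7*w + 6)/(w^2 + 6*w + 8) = (w^2 - 7*w + 6)/(w^2 + 6*w + 8)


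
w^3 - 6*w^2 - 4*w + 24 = (w - 6)*(w - 2)*(w + 2)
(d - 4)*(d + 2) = d^2 - 2*d - 8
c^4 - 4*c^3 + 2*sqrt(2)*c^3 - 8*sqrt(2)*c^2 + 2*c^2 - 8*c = c*(c - 4)*(c + sqrt(2))^2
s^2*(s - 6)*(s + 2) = s^4 - 4*s^3 - 12*s^2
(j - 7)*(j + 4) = j^2 - 3*j - 28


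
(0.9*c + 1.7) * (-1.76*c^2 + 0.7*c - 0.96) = -1.584*c^3 - 2.362*c^2 + 0.326*c - 1.632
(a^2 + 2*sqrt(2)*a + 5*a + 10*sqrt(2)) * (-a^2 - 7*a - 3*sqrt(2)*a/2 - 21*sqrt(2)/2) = -a^4 - 12*a^3 - 7*sqrt(2)*a^3/2 - 42*sqrt(2)*a^2 - 41*a^2 - 245*sqrt(2)*a/2 - 72*a - 210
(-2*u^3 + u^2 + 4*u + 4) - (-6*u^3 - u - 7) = 4*u^3 + u^2 + 5*u + 11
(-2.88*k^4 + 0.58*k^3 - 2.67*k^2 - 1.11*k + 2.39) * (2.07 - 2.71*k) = 7.8048*k^5 - 7.5334*k^4 + 8.4363*k^3 - 2.5188*k^2 - 8.7746*k + 4.9473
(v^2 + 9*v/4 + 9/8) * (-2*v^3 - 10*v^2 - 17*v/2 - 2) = -2*v^5 - 29*v^4/2 - 133*v^3/4 - 259*v^2/8 - 225*v/16 - 9/4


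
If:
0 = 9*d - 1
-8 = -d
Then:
No Solution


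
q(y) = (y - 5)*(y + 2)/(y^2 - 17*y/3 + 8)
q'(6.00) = 0.39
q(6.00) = 0.80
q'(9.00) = 0.02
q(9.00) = 1.16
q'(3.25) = 384.00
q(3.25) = -63.00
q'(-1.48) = -0.41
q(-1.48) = -0.18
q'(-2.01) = -0.30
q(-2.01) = 0.00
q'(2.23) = -120.72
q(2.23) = -34.85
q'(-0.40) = -0.88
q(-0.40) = -0.83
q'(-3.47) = -0.15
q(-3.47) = 0.31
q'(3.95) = 13.41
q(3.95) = -5.12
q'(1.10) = -5.00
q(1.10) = -4.06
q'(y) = (17/3 - 2*y)*(y - 5)*(y + 2)/(y^2 - 17*y/3 + 8)^2 + (y - 5)/(y^2 - 17*y/3 + 8) + (y + 2)/(y^2 - 17*y/3 + 8) = 6*(-4*y^2 + 54*y - 121)/(9*y^4 - 102*y^3 + 433*y^2 - 816*y + 576)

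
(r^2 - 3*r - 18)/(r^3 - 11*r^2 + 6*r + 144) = 1/(r - 8)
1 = 1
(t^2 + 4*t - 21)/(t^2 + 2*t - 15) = (t + 7)/(t + 5)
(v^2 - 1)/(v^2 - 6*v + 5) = (v + 1)/(v - 5)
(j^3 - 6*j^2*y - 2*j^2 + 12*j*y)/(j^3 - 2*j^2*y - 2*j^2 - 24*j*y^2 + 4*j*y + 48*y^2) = j/(j + 4*y)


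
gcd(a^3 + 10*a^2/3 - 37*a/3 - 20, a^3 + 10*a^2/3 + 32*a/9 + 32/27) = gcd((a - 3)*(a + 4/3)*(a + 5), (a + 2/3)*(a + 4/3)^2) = a + 4/3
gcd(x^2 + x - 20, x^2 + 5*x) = x + 5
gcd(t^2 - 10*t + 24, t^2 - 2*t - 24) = t - 6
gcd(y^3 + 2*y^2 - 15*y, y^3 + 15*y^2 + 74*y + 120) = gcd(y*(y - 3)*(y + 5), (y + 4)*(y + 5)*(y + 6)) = y + 5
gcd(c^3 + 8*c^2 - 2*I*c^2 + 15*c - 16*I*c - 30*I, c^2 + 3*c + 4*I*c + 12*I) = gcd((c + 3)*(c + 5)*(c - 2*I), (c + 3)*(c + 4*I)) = c + 3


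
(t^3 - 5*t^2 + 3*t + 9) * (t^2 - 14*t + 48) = t^5 - 19*t^4 + 121*t^3 - 273*t^2 + 18*t + 432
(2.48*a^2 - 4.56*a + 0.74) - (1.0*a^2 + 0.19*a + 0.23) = 1.48*a^2 - 4.75*a + 0.51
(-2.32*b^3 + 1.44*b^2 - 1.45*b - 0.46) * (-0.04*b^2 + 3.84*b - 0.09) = 0.0928*b^5 - 8.9664*b^4 + 5.7964*b^3 - 5.6792*b^2 - 1.6359*b + 0.0414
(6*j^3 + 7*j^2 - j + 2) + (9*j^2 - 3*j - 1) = 6*j^3 + 16*j^2 - 4*j + 1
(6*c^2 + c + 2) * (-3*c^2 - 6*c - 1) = -18*c^4 - 39*c^3 - 18*c^2 - 13*c - 2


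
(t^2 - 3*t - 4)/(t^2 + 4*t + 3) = (t - 4)/(t + 3)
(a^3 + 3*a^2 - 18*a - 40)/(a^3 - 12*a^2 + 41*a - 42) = (a^3 + 3*a^2 - 18*a - 40)/(a^3 - 12*a^2 + 41*a - 42)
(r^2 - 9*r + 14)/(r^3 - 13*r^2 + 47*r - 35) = (r - 2)/(r^2 - 6*r + 5)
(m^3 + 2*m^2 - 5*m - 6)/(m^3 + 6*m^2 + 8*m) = (m^3 + 2*m^2 - 5*m - 6)/(m*(m^2 + 6*m + 8))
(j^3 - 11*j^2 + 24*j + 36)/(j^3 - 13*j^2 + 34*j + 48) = (j - 6)/(j - 8)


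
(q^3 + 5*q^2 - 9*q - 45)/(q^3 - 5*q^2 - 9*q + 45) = (q + 5)/(q - 5)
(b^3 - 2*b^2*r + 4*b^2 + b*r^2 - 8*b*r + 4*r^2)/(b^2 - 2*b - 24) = (b^2 - 2*b*r + r^2)/(b - 6)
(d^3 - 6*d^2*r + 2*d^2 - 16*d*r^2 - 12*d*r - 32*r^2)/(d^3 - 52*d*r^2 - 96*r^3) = (d + 2)/(d + 6*r)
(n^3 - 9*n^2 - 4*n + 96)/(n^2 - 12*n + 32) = n + 3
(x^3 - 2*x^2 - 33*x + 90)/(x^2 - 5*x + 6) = (x^2 + x - 30)/(x - 2)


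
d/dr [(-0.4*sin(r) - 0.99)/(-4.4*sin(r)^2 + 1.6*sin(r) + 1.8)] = (-1.76*sin(r)^2 - 8.712*sin(r) + 0.864)*cos(r)/(19.36*sin(r)^4 - 14.08*sin(r)^3 - 13.28*sin(r)^2 + 5.76*sin(r) + 3.24)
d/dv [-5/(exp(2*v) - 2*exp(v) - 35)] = 10*(exp(v) - 1)*exp(v)/(-exp(2*v) + 2*exp(v) + 35)^2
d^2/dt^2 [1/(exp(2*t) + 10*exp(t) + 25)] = (4*exp(t) - 10)*exp(t)/(exp(4*t) + 20*exp(3*t) + 150*exp(2*t) + 500*exp(t) + 625)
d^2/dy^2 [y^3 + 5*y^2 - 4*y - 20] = 6*y + 10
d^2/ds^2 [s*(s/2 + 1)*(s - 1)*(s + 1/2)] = 6*s^2 + 9*s/2 - 3/2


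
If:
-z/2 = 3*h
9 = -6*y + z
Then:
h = -z/6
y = z/6 - 3/2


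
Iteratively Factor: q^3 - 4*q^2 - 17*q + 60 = (q + 4)*(q^2 - 8*q + 15) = (q - 3)*(q + 4)*(q - 5)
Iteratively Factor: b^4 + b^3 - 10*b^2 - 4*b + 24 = (b - 2)*(b^3 + 3*b^2 - 4*b - 12) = (b - 2)*(b + 3)*(b^2 - 4) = (b - 2)*(b + 2)*(b + 3)*(b - 2)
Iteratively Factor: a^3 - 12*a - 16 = (a + 2)*(a^2 - 2*a - 8) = (a - 4)*(a + 2)*(a + 2)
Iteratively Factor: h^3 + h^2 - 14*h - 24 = (h - 4)*(h^2 + 5*h + 6) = (h - 4)*(h + 3)*(h + 2)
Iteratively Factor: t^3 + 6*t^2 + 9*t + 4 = (t + 1)*(t^2 + 5*t + 4) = (t + 1)^2*(t + 4)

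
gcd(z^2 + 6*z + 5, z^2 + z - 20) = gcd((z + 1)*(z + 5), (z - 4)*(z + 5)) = z + 5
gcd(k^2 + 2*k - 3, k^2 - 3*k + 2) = k - 1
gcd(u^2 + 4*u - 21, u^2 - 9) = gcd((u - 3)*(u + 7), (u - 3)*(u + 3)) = u - 3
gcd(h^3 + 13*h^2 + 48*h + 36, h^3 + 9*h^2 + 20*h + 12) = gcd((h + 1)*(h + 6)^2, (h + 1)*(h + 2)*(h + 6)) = h^2 + 7*h + 6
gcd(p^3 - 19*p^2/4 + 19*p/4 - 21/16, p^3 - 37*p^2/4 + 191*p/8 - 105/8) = p^2 - 17*p/4 + 21/8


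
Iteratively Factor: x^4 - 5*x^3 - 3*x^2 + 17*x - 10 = (x - 1)*(x^3 - 4*x^2 - 7*x + 10) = (x - 5)*(x - 1)*(x^2 + x - 2) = (x - 5)*(x - 1)^2*(x + 2)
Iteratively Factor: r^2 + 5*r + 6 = (r + 3)*(r + 2)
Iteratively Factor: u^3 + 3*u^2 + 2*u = (u)*(u^2 + 3*u + 2) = u*(u + 2)*(u + 1)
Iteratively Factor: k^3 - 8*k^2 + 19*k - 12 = (k - 4)*(k^2 - 4*k + 3) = (k - 4)*(k - 1)*(k - 3)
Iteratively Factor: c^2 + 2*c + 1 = (c + 1)*(c + 1)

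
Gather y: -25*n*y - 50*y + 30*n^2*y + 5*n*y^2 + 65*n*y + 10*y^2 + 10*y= y^2*(5*n + 10) + y*(30*n^2 + 40*n - 40)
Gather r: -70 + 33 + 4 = -33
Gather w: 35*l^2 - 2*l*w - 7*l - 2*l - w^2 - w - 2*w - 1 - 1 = 35*l^2 - 9*l - w^2 + w*(-2*l - 3) - 2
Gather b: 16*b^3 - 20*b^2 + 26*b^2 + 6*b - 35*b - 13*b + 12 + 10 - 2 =16*b^3 + 6*b^2 - 42*b + 20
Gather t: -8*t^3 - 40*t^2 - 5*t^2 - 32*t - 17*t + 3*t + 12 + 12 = -8*t^3 - 45*t^2 - 46*t + 24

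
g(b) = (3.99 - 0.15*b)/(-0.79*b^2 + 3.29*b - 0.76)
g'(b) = (3.99 - 0.15*b)*(1.58*b - 3.29)/(-0.79*b^2 + 3.29*b - 0.76)^2 - 0.15/(-0.79*b^2 + 3.29*b - 0.76) = (-0.1185*b^2 + 6.3042*b - 13.0131)/(0.6241*b^4 - 5.1982*b^3 + 12.0249*b^2 - 5.0008*b + 0.5776)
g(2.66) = 1.50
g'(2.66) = 0.51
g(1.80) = 1.43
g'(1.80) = -0.30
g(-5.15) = -0.12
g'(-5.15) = -0.03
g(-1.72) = -0.49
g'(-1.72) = -0.32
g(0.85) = 2.64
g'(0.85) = -3.60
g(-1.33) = -0.64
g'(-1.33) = -0.51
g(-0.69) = -1.20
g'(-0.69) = -1.50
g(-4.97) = -0.13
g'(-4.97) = -0.04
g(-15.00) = -0.03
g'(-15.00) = -0.00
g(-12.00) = -0.04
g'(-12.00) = -0.00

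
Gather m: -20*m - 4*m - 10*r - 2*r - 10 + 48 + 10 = -24*m - 12*r + 48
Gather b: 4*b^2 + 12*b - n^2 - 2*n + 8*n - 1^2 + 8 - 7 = 4*b^2 + 12*b - n^2 + 6*n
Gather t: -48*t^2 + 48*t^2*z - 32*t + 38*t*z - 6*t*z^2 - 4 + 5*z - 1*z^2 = t^2*(48*z - 48) + t*(-6*z^2 + 38*z - 32) - z^2 + 5*z - 4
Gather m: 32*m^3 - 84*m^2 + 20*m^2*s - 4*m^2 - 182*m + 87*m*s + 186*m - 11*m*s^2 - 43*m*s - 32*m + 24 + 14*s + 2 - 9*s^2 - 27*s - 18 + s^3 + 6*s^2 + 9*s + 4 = 32*m^3 + m^2*(20*s - 88) + m*(-11*s^2 + 44*s - 28) + s^3 - 3*s^2 - 4*s + 12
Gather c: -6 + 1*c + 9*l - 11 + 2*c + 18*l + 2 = 3*c + 27*l - 15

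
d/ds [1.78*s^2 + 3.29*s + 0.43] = 3.56*s + 3.29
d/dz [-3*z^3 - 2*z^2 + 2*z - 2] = -9*z^2 - 4*z + 2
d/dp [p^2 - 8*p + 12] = 2*p - 8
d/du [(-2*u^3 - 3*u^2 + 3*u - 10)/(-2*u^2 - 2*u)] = (u^4 + 2*u^3 + 3*u^2 - 10*u - 5)/(u^2*(u^2 + 2*u + 1))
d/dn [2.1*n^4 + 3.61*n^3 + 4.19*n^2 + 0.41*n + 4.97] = 8.4*n^3 + 10.83*n^2 + 8.38*n + 0.41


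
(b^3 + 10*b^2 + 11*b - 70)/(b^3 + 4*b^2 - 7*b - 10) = (b + 7)/(b + 1)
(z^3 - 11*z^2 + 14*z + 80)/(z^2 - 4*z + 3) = (z^3 - 11*z^2 + 14*z + 80)/(z^2 - 4*z + 3)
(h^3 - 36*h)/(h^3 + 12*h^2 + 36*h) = (h - 6)/(h + 6)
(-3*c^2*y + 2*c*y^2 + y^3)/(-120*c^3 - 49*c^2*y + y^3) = y*(-c + y)/(-40*c^2 - 3*c*y + y^2)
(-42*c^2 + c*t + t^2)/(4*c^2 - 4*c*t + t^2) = (-42*c^2 + c*t + t^2)/(4*c^2 - 4*c*t + t^2)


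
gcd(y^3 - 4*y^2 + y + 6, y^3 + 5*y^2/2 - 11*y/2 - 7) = y^2 - y - 2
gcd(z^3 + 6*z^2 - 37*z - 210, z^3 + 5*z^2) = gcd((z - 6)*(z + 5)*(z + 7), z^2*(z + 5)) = z + 5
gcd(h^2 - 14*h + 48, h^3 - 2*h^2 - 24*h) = h - 6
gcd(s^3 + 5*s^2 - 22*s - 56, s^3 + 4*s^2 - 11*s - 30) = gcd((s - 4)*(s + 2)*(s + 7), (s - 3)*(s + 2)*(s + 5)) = s + 2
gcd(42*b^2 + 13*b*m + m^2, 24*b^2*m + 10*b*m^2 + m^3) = 6*b + m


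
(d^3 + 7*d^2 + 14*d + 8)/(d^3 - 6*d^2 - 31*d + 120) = (d^3 + 7*d^2 + 14*d + 8)/(d^3 - 6*d^2 - 31*d + 120)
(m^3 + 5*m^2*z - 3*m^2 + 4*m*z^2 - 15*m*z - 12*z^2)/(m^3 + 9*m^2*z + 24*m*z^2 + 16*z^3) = (m - 3)/(m + 4*z)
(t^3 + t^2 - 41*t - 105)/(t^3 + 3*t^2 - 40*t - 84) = (t^3 + t^2 - 41*t - 105)/(t^3 + 3*t^2 - 40*t - 84)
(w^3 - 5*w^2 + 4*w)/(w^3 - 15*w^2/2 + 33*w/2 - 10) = 2*w/(2*w - 5)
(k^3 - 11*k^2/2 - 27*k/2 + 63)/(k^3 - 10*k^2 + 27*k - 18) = (k + 7/2)/(k - 1)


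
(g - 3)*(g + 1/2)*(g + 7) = g^3 + 9*g^2/2 - 19*g - 21/2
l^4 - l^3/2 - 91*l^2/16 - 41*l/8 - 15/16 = (l - 3)*(l + 1/4)*(l + 1)*(l + 5/4)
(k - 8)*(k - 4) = k^2 - 12*k + 32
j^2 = j^2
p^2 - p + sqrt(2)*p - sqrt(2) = (p - 1)*(p + sqrt(2))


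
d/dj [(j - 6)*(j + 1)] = 2*j - 5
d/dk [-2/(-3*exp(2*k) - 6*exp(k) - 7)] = -12*(exp(k) + 1)*exp(k)/(3*exp(2*k) + 6*exp(k) + 7)^2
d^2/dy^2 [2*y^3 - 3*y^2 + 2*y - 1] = 12*y - 6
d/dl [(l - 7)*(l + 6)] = 2*l - 1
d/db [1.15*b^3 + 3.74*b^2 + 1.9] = b*(3.45*b + 7.48)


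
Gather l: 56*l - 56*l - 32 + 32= 0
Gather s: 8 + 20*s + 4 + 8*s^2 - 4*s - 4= 8*s^2 + 16*s + 8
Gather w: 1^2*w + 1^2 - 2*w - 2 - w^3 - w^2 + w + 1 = -w^3 - w^2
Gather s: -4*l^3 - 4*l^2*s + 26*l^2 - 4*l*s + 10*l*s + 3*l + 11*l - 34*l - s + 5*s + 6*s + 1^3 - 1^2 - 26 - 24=-4*l^3 + 26*l^2 - 20*l + s*(-4*l^2 + 6*l + 10) - 50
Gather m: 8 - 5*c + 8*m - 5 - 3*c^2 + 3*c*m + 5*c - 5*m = -3*c^2 + m*(3*c + 3) + 3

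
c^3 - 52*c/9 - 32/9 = (c - 8/3)*(c + 2/3)*(c + 2)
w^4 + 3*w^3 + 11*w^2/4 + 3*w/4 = w*(w + 1/2)*(w + 1)*(w + 3/2)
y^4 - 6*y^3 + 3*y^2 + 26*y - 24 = (y - 4)*(y - 3)*(y - 1)*(y + 2)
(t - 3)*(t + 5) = t^2 + 2*t - 15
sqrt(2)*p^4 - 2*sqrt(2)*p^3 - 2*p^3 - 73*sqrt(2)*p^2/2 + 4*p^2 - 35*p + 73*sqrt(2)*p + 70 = (p - 2)*(p - 5*sqrt(2))*(p + 7*sqrt(2)/2)*(sqrt(2)*p + 1)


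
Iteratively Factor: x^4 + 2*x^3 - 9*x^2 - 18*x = (x + 3)*(x^3 - x^2 - 6*x) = x*(x + 3)*(x^2 - x - 6) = x*(x - 3)*(x + 3)*(x + 2)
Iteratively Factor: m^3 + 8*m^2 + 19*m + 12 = (m + 4)*(m^2 + 4*m + 3) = (m + 1)*(m + 4)*(m + 3)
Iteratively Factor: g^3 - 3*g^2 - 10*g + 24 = (g - 2)*(g^2 - g - 12) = (g - 4)*(g - 2)*(g + 3)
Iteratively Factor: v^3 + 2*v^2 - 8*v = (v)*(v^2 + 2*v - 8) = v*(v + 4)*(v - 2)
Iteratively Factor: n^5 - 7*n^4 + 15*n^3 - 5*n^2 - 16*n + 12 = (n - 1)*(n^4 - 6*n^3 + 9*n^2 + 4*n - 12) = (n - 2)*(n - 1)*(n^3 - 4*n^2 + n + 6) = (n - 2)^2*(n - 1)*(n^2 - 2*n - 3) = (n - 3)*(n - 2)^2*(n - 1)*(n + 1)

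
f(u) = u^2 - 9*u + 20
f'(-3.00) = -15.00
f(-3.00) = 56.00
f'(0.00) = -9.00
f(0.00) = 20.00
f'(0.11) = -8.78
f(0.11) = 19.02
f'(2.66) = -3.68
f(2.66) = 3.14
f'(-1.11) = -11.22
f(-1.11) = 31.22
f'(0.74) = -7.52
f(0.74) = 13.89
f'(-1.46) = -11.92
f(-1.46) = 35.27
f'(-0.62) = -10.24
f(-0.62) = 25.96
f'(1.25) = -6.50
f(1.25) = 10.31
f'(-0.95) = -10.90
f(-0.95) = 29.45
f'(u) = 2*u - 9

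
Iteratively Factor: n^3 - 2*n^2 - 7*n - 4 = (n - 4)*(n^2 + 2*n + 1) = (n - 4)*(n + 1)*(n + 1)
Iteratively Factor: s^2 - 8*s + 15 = (s - 3)*(s - 5)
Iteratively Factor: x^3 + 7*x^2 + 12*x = (x + 3)*(x^2 + 4*x) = x*(x + 3)*(x + 4)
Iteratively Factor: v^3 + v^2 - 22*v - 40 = (v + 4)*(v^2 - 3*v - 10) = (v + 2)*(v + 4)*(v - 5)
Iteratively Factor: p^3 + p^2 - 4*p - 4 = (p - 2)*(p^2 + 3*p + 2) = (p - 2)*(p + 1)*(p + 2)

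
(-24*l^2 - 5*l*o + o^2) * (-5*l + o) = 120*l^3 + l^2*o - 10*l*o^2 + o^3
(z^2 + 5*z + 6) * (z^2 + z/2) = z^4 + 11*z^3/2 + 17*z^2/2 + 3*z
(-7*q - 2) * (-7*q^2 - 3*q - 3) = 49*q^3 + 35*q^2 + 27*q + 6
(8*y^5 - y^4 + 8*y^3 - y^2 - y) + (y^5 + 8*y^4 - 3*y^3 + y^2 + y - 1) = 9*y^5 + 7*y^4 + 5*y^3 - 1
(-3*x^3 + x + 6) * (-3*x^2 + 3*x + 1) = 9*x^5 - 9*x^4 - 6*x^3 - 15*x^2 + 19*x + 6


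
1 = 1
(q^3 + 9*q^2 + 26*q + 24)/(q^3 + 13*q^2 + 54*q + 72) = (q + 2)/(q + 6)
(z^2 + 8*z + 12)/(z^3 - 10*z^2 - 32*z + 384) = (z + 2)/(z^2 - 16*z + 64)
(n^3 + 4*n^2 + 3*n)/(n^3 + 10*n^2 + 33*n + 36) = n*(n + 1)/(n^2 + 7*n + 12)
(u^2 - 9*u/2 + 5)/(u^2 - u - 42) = (-u^2 + 9*u/2 - 5)/(-u^2 + u + 42)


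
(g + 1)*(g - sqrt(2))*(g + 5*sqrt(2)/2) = g^3 + g^2 + 3*sqrt(2)*g^2/2 - 5*g + 3*sqrt(2)*g/2 - 5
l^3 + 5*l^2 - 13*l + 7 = (l - 1)^2*(l + 7)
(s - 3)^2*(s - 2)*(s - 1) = s^4 - 9*s^3 + 29*s^2 - 39*s + 18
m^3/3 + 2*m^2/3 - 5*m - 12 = (m/3 + 1)*(m - 4)*(m + 3)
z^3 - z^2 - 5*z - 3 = (z - 3)*(z + 1)^2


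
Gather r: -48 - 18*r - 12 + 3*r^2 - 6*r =3*r^2 - 24*r - 60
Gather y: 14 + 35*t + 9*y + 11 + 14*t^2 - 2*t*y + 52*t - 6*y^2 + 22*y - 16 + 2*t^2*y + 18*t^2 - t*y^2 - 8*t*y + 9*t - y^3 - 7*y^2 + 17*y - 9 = 32*t^2 + 96*t - y^3 + y^2*(-t - 13) + y*(2*t^2 - 10*t + 48)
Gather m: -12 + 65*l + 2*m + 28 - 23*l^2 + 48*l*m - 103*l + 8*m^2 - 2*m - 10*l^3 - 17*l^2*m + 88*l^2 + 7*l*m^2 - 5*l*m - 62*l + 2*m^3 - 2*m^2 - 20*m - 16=-10*l^3 + 65*l^2 - 100*l + 2*m^3 + m^2*(7*l + 6) + m*(-17*l^2 + 43*l - 20)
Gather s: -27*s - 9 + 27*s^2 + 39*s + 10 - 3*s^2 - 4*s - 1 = 24*s^2 + 8*s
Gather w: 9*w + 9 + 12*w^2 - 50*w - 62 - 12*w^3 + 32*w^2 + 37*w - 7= -12*w^3 + 44*w^2 - 4*w - 60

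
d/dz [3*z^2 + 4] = 6*z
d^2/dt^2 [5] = 0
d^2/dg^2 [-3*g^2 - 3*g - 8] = -6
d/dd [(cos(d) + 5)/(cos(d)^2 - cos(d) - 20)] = (cos(d)^2 + 10*cos(d) + 15)*sin(d)/(sin(d)^2 + cos(d) + 19)^2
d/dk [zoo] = 0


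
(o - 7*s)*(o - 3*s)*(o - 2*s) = o^3 - 12*o^2*s + 41*o*s^2 - 42*s^3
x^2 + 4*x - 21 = (x - 3)*(x + 7)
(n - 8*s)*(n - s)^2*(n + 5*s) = n^4 - 5*n^3*s - 33*n^2*s^2 + 77*n*s^3 - 40*s^4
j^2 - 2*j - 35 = (j - 7)*(j + 5)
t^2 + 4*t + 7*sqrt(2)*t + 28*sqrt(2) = (t + 4)*(t + 7*sqrt(2))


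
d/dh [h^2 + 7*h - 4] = 2*h + 7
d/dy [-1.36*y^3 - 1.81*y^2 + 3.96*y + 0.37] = -4.08*y^2 - 3.62*y + 3.96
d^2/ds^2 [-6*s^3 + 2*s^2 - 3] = 4 - 36*s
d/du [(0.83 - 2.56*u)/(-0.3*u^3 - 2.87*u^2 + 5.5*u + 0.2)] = (-1.536*u^3 - 6.6002*u^2 + 4.7642*u - 5.077)/(0.09*u^6 + 1.722*u^5 + 4.9369*u^4 - 31.69*u^3 + 29.102*u^2 + 2.2*u + 0.04)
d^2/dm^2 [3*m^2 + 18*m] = 6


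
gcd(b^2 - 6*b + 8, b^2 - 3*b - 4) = b - 4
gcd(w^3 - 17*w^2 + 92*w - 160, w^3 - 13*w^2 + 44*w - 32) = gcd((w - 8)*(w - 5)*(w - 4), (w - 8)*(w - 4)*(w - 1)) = w^2 - 12*w + 32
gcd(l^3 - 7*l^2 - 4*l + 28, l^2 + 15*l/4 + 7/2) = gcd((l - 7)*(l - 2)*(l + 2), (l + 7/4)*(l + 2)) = l + 2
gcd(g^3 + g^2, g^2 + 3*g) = g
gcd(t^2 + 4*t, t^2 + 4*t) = t^2 + 4*t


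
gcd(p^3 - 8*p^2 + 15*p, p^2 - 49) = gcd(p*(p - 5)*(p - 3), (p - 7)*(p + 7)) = 1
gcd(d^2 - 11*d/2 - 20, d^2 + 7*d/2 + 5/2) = d + 5/2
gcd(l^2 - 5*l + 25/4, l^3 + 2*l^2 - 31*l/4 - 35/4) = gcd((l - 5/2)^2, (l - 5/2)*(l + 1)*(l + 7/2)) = l - 5/2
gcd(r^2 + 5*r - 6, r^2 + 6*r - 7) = r - 1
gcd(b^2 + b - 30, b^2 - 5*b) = b - 5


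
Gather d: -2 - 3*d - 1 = -3*d - 3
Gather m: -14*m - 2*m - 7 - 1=-16*m - 8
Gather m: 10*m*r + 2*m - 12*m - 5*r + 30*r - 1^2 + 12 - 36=m*(10*r - 10) + 25*r - 25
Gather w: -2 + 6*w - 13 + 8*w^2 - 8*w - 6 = 8*w^2 - 2*w - 21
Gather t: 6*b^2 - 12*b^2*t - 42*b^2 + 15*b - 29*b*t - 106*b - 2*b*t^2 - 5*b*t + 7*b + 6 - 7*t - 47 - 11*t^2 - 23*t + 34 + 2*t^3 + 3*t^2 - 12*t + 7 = -36*b^2 - 84*b + 2*t^3 + t^2*(-2*b - 8) + t*(-12*b^2 - 34*b - 42)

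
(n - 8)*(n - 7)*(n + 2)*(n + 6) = n^4 - 7*n^3 - 52*n^2 + 268*n + 672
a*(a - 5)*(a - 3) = a^3 - 8*a^2 + 15*a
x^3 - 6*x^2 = x^2*(x - 6)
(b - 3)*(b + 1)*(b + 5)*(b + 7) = b^4 + 10*b^3 + 8*b^2 - 106*b - 105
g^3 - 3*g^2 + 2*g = g*(g - 2)*(g - 1)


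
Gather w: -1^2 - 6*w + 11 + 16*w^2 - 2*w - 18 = 16*w^2 - 8*w - 8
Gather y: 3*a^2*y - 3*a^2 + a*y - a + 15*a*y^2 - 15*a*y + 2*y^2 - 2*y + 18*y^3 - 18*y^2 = -3*a^2 - a + 18*y^3 + y^2*(15*a - 16) + y*(3*a^2 - 14*a - 2)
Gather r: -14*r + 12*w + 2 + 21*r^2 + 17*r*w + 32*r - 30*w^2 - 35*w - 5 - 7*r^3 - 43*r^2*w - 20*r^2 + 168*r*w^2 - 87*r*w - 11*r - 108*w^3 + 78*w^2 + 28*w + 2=-7*r^3 + r^2*(1 - 43*w) + r*(168*w^2 - 70*w + 7) - 108*w^3 + 48*w^2 + 5*w - 1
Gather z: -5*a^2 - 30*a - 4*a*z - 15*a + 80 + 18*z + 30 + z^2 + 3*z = -5*a^2 - 45*a + z^2 + z*(21 - 4*a) + 110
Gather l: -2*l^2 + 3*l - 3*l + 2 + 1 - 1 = 2 - 2*l^2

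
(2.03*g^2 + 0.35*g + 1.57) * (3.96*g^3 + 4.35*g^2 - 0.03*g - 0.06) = 8.0388*g^5 + 10.2165*g^4 + 7.6788*g^3 + 6.6972*g^2 - 0.0681*g - 0.0942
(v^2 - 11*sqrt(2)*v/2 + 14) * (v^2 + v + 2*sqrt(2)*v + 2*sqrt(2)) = v^4 - 7*sqrt(2)*v^3/2 + v^3 - 8*v^2 - 7*sqrt(2)*v^2/2 - 8*v + 28*sqrt(2)*v + 28*sqrt(2)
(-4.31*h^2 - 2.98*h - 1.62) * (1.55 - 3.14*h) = 13.5334*h^3 + 2.6767*h^2 + 0.4678*h - 2.511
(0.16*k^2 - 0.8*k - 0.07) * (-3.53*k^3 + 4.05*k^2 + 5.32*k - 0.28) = -0.5648*k^5 + 3.472*k^4 - 2.1417*k^3 - 4.5843*k^2 - 0.1484*k + 0.0196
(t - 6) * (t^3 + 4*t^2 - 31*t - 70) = t^4 - 2*t^3 - 55*t^2 + 116*t + 420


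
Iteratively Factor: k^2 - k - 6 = (k - 3)*(k + 2)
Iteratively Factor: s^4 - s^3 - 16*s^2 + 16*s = (s - 4)*(s^3 + 3*s^2 - 4*s) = (s - 4)*(s - 1)*(s^2 + 4*s) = (s - 4)*(s - 1)*(s + 4)*(s)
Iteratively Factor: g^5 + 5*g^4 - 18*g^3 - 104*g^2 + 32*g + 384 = (g + 4)*(g^4 + g^3 - 22*g^2 - 16*g + 96) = (g - 4)*(g + 4)*(g^3 + 5*g^2 - 2*g - 24) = (g - 4)*(g - 2)*(g + 4)*(g^2 + 7*g + 12) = (g - 4)*(g - 2)*(g + 3)*(g + 4)*(g + 4)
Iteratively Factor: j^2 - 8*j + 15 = (j - 3)*(j - 5)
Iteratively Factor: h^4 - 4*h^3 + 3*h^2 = (h)*(h^3 - 4*h^2 + 3*h) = h^2*(h^2 - 4*h + 3) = h^2*(h - 3)*(h - 1)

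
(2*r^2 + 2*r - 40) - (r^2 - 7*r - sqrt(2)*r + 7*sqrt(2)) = r^2 + sqrt(2)*r + 9*r - 40 - 7*sqrt(2)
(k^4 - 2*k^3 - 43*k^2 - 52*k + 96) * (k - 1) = k^5 - 3*k^4 - 41*k^3 - 9*k^2 + 148*k - 96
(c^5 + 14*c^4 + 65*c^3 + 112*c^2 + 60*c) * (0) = 0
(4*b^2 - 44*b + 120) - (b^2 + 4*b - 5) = 3*b^2 - 48*b + 125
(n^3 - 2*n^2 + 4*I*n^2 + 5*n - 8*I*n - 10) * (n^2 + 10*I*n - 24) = n^5 - 2*n^4 + 14*I*n^4 - 59*n^3 - 28*I*n^3 + 118*n^2 - 46*I*n^2 - 120*n + 92*I*n + 240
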